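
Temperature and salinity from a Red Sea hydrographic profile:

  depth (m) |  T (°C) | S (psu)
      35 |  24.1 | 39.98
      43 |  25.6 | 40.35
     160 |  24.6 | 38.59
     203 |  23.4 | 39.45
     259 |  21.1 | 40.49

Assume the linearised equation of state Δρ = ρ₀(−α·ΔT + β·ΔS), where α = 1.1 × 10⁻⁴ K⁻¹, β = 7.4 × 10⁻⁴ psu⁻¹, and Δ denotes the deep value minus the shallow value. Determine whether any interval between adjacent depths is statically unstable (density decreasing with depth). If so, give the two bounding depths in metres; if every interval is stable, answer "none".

Evaluate Δρ/ρ₀ = −αΔT + βΔS across each adjacent pair:
  35–43 m: −αΔT+βΔS = −(1.1 × 10⁻⁴)(+1.5)+(7.4 × 10⁻⁴)(+0.37) = 1.1 × 10⁻⁴ → stable
  43–160 m: −αΔT+βΔS = −(1.1 × 10⁻⁴)(-1.0)+(7.4 × 10⁻⁴)(-1.76) = -1.2 × 10⁻³ → UNSTABLE
  160–203 m: −αΔT+βΔS = −(1.1 × 10⁻⁴)(-1.2)+(7.4 × 10⁻⁴)(+0.86) = 7.7 × 10⁻⁴ → stable
  203–259 m: −αΔT+βΔS = −(1.1 × 10⁻⁴)(-2.3)+(7.4 × 10⁻⁴)(+1.04) = 1.0 × 10⁻³ → stable
The 43–160 m interval has Δρ < 0: lighter water underlies denser water.

43–160 m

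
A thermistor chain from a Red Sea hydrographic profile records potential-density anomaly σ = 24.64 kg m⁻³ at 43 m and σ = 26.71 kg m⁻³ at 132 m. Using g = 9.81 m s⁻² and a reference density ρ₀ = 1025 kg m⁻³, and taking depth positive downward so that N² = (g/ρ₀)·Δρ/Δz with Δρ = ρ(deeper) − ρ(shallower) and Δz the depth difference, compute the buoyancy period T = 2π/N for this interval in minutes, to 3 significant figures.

7.02 min

Δρ = 1026.71 − 1024.64 = 2.07 kg m⁻³ over Δz = 132 − 43 = 89 m.
N² = (9.81/1025) × (2.07/89) = 2.2260 × 10⁻⁴ s⁻².
N = √(2.2260 × 10⁻⁴) = 0.014920 rad s⁻¹, so T = 2π/N = 421.13 s = 7.0188 min ≈ 7.02 min.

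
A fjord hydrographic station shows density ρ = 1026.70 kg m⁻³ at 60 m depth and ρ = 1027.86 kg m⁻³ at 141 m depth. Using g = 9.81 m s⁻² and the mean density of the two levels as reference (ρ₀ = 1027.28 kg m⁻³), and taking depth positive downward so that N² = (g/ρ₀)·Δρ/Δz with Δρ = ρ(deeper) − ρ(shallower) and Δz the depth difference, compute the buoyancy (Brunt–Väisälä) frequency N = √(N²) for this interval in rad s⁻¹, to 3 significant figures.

0.0117 rad s⁻¹

Δρ = 1027.86 − 1026.70 = 1.16 kg m⁻³ over Δz = 141 − 60 = 81 m.
N² = (9.81/1027.28) × (1.16/81) = 1.3676 × 10⁻⁴ s⁻².
N = √(1.3676 × 10⁻⁴) = 0.011694 rad s⁻¹ ≈ 0.0117 rad s⁻¹.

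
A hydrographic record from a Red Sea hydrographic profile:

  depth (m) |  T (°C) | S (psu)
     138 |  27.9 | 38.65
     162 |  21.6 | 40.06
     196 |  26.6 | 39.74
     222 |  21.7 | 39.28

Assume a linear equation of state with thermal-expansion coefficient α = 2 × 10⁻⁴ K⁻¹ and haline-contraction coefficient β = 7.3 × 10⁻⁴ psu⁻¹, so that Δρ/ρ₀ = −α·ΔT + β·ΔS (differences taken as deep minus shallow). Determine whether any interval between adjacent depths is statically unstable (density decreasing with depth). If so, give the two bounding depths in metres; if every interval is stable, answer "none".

Evaluate Δρ/ρ₀ = −αΔT + βΔS across each adjacent pair:
  138–162 m: −αΔT+βΔS = −(2 × 10⁻⁴)(-6.3)+(7.3 × 10⁻⁴)(+1.41) = 2.3 × 10⁻³ → stable
  162–196 m: −αΔT+βΔS = −(2 × 10⁻⁴)(+5.0)+(7.3 × 10⁻⁴)(-0.32) = -1.2 × 10⁻³ → UNSTABLE
  196–222 m: −αΔT+βΔS = −(2 × 10⁻⁴)(-4.9)+(7.3 × 10⁻⁴)(-0.46) = 6.4 × 10⁻⁴ → stable
The 162–196 m interval has Δρ < 0: lighter water underlies denser water.

162–196 m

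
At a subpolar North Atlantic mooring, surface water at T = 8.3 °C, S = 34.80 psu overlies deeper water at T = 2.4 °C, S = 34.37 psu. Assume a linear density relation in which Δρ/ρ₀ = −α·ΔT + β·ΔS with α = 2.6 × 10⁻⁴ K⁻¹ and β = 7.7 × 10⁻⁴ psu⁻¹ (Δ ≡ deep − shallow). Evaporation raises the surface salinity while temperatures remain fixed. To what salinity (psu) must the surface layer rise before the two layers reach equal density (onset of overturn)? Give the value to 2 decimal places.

Neutral buoyancy requires −α(T_deep − T_surf) + β(S_deep − S_surf′) = 0.
S_surf′ = S_deep − (α/β)·ΔT = 34.37 − (2.6 × 10⁻⁴/7.7 × 10⁻⁴)·(-5.9) = 36.3622 psu.
Increase required: 36.3622 − 34.80 = 1.5622 psu.

36.36 psu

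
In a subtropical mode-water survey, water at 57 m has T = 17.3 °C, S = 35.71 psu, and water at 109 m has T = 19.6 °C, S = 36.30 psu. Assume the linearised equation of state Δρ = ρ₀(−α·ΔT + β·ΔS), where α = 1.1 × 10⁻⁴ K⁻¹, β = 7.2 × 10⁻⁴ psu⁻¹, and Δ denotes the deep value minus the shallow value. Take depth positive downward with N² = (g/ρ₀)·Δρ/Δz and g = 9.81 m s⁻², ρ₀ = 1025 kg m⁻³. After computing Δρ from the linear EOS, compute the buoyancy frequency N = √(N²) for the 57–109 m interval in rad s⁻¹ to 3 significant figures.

ΔT = +2.3 K, ΔS = +0.59 psu (deep − shallow).
Δρ/ρ₀ = −αΔT + βΔS = -2.53 × 10⁻⁴ + 4.248 × 10⁻⁴ = 1.718 × 10⁻⁴, so Δρ ≈ 0.1761 kg m⁻³.
N² = (g/ρ₀)·Δρ/Δz = g·(Δρ/ρ₀)/Δz = 9.81 × 1.718 × 10⁻⁴ / 52 = 3.2411 × 10⁻⁵ s⁻².
N = √(3.2411 × 10⁻⁵) = 5.6931 × 10⁻³ rad s⁻¹ ≈ 5.69 × 10⁻³ rad s⁻¹.

5.69 × 10⁻³ rad s⁻¹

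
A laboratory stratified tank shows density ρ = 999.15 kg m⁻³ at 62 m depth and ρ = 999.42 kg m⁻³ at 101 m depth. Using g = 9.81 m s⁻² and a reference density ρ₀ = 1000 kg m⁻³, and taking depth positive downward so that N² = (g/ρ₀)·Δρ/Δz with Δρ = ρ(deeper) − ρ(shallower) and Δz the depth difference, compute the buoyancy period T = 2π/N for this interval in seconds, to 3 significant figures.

762 s

Δρ = 999.42 − 999.15 = 0.27 kg m⁻³ over Δz = 101 − 62 = 39 m.
N² = (9.81/1000) × (0.27/39) = 6.7915 × 10⁻⁵ s⁻².
N = √(6.7915 × 10⁻⁵) = 8.2411 × 10⁻³ rad s⁻¹, so T = 2π/N = 762.42 s ≈ 762 s.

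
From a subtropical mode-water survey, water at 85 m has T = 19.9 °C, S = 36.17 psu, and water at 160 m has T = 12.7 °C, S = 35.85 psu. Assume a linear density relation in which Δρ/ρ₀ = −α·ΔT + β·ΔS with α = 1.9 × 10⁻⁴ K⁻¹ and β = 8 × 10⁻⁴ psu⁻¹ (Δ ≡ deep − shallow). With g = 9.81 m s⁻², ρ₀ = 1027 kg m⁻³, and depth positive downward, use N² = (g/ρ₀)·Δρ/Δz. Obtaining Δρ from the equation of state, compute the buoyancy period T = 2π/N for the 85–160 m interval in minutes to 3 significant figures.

ΔT = -7.2 K, ΔS = -0.32 psu (deep − shallow).
Δρ/ρ₀ = −αΔT + βΔS = 1.368 × 10⁻³ − 2.56 × 10⁻⁴ = 1.112 × 10⁻³, so Δρ ≈ 1.142 kg m⁻³.
N² = (g/ρ₀)·Δρ/Δz = g·(Δρ/ρ₀)/Δz = 9.81 × 1.112 × 10⁻³ / 75 = 1.4545 × 10⁻⁴ s⁻².
N = √(1.4545 × 10⁻⁴) = 0.012060 rad s⁻¹ → T = 2π/N = 520.99 s = 8.6832 min ≈ 8.68 min.

8.68 min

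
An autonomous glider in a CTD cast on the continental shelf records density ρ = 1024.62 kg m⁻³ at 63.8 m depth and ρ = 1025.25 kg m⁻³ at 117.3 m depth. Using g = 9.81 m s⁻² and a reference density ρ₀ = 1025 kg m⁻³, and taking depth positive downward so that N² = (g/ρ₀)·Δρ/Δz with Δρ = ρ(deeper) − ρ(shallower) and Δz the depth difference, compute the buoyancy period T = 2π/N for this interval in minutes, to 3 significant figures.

9.86 min

Δρ = 1025.25 − 1024.62 = 0.63 kg m⁻³ over Δz = 117.3 − 63.8 = 53.5 m.
N² = (9.81/1025) × (0.63/53.5) = 1.1270 × 10⁻⁴ s⁻².
N = √(1.1270 × 10⁻⁴) = 0.010616 rad s⁻¹, so T = 2π/N = 591.86 s = 9.8643 min ≈ 9.86 min.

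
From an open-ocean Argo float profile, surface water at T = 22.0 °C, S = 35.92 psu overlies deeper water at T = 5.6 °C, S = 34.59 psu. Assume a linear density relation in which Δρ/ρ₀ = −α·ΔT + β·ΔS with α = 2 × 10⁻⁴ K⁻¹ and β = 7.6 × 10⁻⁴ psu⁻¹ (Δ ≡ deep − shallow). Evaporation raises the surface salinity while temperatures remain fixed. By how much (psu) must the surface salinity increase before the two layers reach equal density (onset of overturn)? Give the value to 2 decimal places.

Neutral buoyancy requires −α(T_deep − T_surf) + β(S_deep − S_surf′) = 0.
S_surf′ = S_deep − (α/β)·ΔT = 34.59 − (2 × 10⁻⁴/7.6 × 10⁻⁴)·(-16.4) = 38.9058 psu.
Increase required: 38.9058 − 35.92 = 2.9858 psu.

2.99 psu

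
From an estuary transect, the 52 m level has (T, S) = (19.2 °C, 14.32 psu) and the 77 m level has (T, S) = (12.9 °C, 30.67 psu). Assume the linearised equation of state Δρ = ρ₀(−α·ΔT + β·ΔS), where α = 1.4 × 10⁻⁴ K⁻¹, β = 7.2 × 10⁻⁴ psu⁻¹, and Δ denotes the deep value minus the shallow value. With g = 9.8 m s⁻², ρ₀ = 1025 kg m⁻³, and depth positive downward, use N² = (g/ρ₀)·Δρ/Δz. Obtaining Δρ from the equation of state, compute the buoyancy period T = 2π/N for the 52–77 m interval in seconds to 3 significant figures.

89.2 s

ΔT = -6.3 K, ΔS = +16.35 psu (deep − shallow).
Δρ/ρ₀ = −αΔT + βΔS = 8.82 × 10⁻⁴ + 0.011772 = 0.012654, so Δρ ≈ 12.97 kg m⁻³.
N² = (g/ρ₀)·Δρ/Δz = g·(Δρ/ρ₀)/Δz = 9.8 × 0.012654 / 25 = 4.9604 × 10⁻³ s⁻².
N = √(4.9604 × 10⁻³) = 0.070430 rad s⁻¹ → T = 2π/N = 89.212 s ≈ 89.2 s.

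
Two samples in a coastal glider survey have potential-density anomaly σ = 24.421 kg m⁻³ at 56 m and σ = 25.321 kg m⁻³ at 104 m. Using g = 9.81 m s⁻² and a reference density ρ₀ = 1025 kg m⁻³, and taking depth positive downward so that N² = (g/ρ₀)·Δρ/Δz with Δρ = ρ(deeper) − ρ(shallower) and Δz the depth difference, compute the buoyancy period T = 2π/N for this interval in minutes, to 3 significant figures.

7.82 min

Δρ = 1025.321 − 1024.421 = 0.900 kg m⁻³ over Δz = 104 − 56 = 48 m.
N² = (9.81/1025) × (0.900/48) = 1.7945 × 10⁻⁴ s⁻².
N = √(1.7945 × 10⁻⁴) = 0.013396 rad s⁻¹, so T = 2π/N = 469.03 s = 7.8172 min ≈ 7.82 min.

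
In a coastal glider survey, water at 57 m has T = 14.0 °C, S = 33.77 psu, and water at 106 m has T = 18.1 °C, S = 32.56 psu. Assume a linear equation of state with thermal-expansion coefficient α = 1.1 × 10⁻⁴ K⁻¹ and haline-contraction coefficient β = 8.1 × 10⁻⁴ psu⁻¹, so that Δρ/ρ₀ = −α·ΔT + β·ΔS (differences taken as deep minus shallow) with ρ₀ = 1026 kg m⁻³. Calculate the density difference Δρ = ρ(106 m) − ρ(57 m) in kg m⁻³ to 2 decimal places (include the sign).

ΔT = +4.1 K, ΔS = -1.21 psu (deep − shallow).
Δρ/ρ₀ = −(1.1 × 10⁻⁴)(+4.1) + (8.1 × 10⁻⁴)(-1.21) = -1.4311 × 10⁻³.
Δρ = 1026 × (-1.4311 × 10⁻³) = -1.47 kg m⁻³.
Negative Δρ: lighter below, statically unstable.

-1.47 kg m⁻³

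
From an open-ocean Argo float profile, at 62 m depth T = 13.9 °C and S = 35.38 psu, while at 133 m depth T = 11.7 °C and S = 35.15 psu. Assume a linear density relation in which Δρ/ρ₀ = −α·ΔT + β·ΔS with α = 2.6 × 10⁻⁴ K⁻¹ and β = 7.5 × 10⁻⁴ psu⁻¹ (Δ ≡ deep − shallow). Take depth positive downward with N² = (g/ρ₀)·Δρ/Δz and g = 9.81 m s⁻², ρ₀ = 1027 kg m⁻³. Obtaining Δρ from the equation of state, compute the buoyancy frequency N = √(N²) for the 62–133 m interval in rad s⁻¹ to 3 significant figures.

ΔT = -2.2 K, ΔS = -0.23 psu (deep − shallow).
Δρ/ρ₀ = −αΔT + βΔS = 5.72 × 10⁻⁴ − 1.725 × 10⁻⁴ = 3.995 × 10⁻⁴, so Δρ ≈ 0.4103 kg m⁻³.
N² = (g/ρ₀)·Δρ/Δz = g·(Δρ/ρ₀)/Δz = 9.81 × 3.995 × 10⁻⁴ / 71 = 5.5199 × 10⁻⁵ s⁻².
N = √(5.5199 × 10⁻⁵) = 7.4296 × 10⁻³ rad s⁻¹ ≈ 7.43 × 10⁻³ rad s⁻¹.

7.43 × 10⁻³ rad s⁻¹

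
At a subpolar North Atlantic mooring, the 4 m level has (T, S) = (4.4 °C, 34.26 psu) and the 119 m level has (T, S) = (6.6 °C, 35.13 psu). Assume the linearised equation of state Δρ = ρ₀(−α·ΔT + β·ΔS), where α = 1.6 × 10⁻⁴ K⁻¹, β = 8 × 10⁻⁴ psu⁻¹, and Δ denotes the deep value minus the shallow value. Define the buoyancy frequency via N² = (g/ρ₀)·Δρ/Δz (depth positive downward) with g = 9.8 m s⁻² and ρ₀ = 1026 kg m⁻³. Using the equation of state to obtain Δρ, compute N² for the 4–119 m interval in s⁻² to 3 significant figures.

2.93 × 10⁻⁵ s⁻²

ΔT = +2.2 K, ΔS = +0.87 psu (deep − shallow).
Δρ/ρ₀ = −αΔT + βΔS = -3.52 × 10⁻⁴ + 6.96 × 10⁻⁴ = 3.44 × 10⁻⁴, so Δρ ≈ 0.3529 kg m⁻³.
N² = (g/ρ₀)·Δρ/Δz = g·(Δρ/ρ₀)/Δz = 9.8 × 3.44 × 10⁻⁴ / 115 = 2.9315 × 10⁻⁵ s⁻² ≈ 2.93 × 10⁻⁵ s⁻².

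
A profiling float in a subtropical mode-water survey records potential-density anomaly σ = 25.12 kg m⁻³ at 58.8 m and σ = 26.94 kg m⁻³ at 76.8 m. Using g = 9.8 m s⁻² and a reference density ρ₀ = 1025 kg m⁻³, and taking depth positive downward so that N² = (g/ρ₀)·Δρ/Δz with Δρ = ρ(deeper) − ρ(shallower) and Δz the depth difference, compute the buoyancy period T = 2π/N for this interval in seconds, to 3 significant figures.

Δρ = 1026.94 − 1025.12 = 1.82 kg m⁻³ over Δz = 76.8 − 58.8 = 18 m.
N² = (9.8/1025) × (1.82/18) = 9.6672 × 10⁻⁴ s⁻².
N = √(9.6672 × 10⁻⁴) = 0.031092 rad s⁻¹, so T = 2π/N = 202.08 s ≈ 202 s.

202 s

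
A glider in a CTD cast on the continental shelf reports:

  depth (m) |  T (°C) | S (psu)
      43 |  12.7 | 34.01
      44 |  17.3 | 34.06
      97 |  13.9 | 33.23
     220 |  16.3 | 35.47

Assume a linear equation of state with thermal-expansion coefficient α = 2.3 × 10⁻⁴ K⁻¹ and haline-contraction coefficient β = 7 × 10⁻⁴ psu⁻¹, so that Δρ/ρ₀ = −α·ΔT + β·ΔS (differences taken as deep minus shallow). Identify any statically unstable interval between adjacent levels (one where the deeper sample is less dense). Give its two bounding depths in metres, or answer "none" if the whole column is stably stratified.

Evaluate Δρ/ρ₀ = −αΔT + βΔS across each adjacent pair:
  43–44 m: −αΔT+βΔS = −(2.3 × 10⁻⁴)(+4.6)+(7 × 10⁻⁴)(+0.05) = -1.0 × 10⁻³ → UNSTABLE
  44–97 m: −αΔT+βΔS = −(2.3 × 10⁻⁴)(-3.4)+(7 × 10⁻⁴)(-0.83) = 2.0 × 10⁻⁴ → stable
  97–220 m: −αΔT+βΔS = −(2.3 × 10⁻⁴)(+2.4)+(7 × 10⁻⁴)(+2.24) = 1.0 × 10⁻³ → stable
The 43–44 m interval has Δρ < 0: lighter water underlies denser water.

43–44 m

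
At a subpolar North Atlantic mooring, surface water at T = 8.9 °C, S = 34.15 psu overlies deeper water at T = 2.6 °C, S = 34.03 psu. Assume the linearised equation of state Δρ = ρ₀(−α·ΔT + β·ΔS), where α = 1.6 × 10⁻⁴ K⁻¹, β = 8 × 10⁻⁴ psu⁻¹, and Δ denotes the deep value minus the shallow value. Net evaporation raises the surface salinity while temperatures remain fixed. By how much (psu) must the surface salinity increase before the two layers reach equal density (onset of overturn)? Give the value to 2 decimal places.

Neutral buoyancy requires −α(T_deep − T_surf) + β(S_deep − S_surf′) = 0.
S_surf′ = S_deep − (α/β)·ΔT = 34.03 − (1.6 × 10⁻⁴/8 × 10⁻⁴)·(-6.3) = 35.2900 psu.
Increase required: 35.2900 − 34.15 = 1.1400 psu.

1.14 psu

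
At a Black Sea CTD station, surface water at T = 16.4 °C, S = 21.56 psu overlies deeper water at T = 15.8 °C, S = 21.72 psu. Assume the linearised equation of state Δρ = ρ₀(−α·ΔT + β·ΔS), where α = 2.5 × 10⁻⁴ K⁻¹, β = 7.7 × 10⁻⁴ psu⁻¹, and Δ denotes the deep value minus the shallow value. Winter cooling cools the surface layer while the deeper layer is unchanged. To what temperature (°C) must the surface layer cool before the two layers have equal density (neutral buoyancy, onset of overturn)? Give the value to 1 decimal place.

15.3 °C

Neutral buoyancy requires Δρ = 0, i.e. −α(T_deep − T_surf′) + β(S_deep − S_surf) = 0.
T_surf′ = T_deep − (β/α)·ΔS = 15.8 − (7.7 × 10⁻⁴/2.5 × 10⁻⁴)·(+0.16) = 15.307 °C.
Cooling required: 16.4 − (15.307) = 1.093 °C.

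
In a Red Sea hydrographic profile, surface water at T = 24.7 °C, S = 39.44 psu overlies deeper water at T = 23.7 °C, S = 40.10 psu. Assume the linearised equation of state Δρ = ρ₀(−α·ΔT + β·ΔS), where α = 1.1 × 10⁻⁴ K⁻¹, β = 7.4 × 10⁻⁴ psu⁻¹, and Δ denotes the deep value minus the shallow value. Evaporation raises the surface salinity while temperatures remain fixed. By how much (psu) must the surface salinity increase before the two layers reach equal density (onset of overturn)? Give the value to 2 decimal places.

Neutral buoyancy requires −α(T_deep − T_surf) + β(S_deep − S_surf′) = 0.
S_surf′ = S_deep − (α/β)·ΔT = 40.10 − (1.1 × 10⁻⁴/7.4 × 10⁻⁴)·(-1.0) = 40.2486 psu.
Increase required: 40.2486 − 39.44 = 0.8086 psu.

0.81 psu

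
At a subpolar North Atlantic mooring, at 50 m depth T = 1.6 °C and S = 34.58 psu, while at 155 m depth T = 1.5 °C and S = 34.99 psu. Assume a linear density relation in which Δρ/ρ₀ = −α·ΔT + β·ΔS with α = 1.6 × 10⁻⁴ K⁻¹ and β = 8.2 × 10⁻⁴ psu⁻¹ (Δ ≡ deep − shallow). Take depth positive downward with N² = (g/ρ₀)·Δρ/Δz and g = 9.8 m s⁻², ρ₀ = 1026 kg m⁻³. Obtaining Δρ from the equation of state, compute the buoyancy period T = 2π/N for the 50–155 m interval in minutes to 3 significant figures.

ΔT = -0.1 K, ΔS = +0.41 psu (deep − shallow).
Δρ/ρ₀ = −αΔT + βΔS = 1.60 × 10⁻⁵ + 3.362 × 10⁻⁴ = 3.522 × 10⁻⁴, so Δρ ≈ 0.3614 kg m⁻³.
N² = (g/ρ₀)·Δρ/Δz = g·(Δρ/ρ₀)/Δz = 9.8 × 3.522 × 10⁻⁴ / 105 = 3.2872 × 10⁻⁵ s⁻².
N = √(3.2872 × 10⁻⁵) = 5.7334 × 10⁻³ rad s⁻¹ → T = 2π/N = 1.0959 × 10³ s = 18.265 min ≈ 18.3 min.

18.3 min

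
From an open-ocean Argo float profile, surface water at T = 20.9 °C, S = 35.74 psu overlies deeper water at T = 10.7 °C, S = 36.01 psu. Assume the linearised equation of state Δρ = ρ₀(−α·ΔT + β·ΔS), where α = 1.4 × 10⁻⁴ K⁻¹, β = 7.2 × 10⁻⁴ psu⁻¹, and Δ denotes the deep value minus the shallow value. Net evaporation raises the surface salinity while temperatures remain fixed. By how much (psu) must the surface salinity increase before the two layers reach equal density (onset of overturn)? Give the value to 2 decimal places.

Neutral buoyancy requires −α(T_deep − T_surf) + β(S_deep − S_surf′) = 0.
S_surf′ = S_deep − (α/β)·ΔT = 36.01 − (1.4 × 10⁻⁴/7.2 × 10⁻⁴)·(-10.2) = 37.9933 psu.
Increase required: 37.9933 − 35.74 = 2.2533 psu.

2.25 psu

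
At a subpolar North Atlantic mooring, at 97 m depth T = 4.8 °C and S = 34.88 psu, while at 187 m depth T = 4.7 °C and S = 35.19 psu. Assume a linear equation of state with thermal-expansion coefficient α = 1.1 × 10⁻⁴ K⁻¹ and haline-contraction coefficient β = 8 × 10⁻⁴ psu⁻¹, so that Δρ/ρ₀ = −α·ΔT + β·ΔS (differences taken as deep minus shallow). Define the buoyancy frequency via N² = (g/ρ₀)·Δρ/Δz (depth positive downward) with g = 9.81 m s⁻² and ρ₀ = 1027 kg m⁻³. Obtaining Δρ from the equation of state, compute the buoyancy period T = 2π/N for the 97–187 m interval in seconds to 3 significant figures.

1.18 × 10³ s

ΔT = -0.1 K, ΔS = +0.31 psu (deep − shallow).
Δρ/ρ₀ = −αΔT + βΔS = 1.10 × 10⁻⁵ + 2.48 × 10⁻⁴ = 2.59 × 10⁻⁴, so Δρ ≈ 0.2660 kg m⁻³.
N² = (g/ρ₀)·Δρ/Δz = g·(Δρ/ρ₀)/Δz = 9.81 × 2.59 × 10⁻⁴ / 90 = 2.8231 × 10⁻⁵ s⁻².
N = √(2.8231 × 10⁻⁵) = 5.3133 × 10⁻³ rad s⁻¹ → T = 2π/N = 1.1825 × 10³ s ≈ 1.18 × 10³ s.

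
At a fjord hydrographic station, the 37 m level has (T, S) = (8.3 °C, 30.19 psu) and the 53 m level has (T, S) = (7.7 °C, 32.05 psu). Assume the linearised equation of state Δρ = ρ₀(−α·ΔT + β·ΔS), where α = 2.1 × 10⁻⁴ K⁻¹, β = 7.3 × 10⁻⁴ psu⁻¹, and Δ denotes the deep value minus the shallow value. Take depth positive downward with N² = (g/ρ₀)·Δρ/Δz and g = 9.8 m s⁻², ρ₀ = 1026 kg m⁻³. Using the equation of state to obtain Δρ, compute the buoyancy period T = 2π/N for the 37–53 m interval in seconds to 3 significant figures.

208 s

ΔT = -0.6 K, ΔS = +1.86 psu (deep − shallow).
Δρ/ρ₀ = −αΔT + βΔS = 1.26 × 10⁻⁴ + 1.3578 × 10⁻³ = 1.4838 × 10⁻³, so Δρ ≈ 1.522 kg m⁻³.
N² = (g/ρ₀)·Δρ/Δz = g·(Δρ/ρ₀)/Δz = 9.8 × 1.4838 × 10⁻³ / 16 = 9.0883 × 10⁻⁴ s⁻².
N = √(9.0883 × 10⁻⁴) = 0.030147 rad s⁻¹ → T = 2π/N = 208.42 s ≈ 208 s.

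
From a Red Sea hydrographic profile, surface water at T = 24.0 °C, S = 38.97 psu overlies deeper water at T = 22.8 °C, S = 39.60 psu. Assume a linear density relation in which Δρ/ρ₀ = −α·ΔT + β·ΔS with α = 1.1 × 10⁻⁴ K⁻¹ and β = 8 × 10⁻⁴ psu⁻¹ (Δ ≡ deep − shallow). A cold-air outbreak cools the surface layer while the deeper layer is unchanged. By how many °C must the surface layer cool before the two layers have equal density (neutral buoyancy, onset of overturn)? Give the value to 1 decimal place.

5.8 °C

Neutral buoyancy requires Δρ = 0, i.e. −α(T_deep − T_surf′) + β(S_deep − S_surf) = 0.
T_surf′ = T_deep − (β/α)·ΔS = 22.8 − (8 × 10⁻⁴/1.1 × 10⁻⁴)·(+0.63) = 18.218 °C.
Cooling required: 24.0 − (18.218) = 5.782 °C.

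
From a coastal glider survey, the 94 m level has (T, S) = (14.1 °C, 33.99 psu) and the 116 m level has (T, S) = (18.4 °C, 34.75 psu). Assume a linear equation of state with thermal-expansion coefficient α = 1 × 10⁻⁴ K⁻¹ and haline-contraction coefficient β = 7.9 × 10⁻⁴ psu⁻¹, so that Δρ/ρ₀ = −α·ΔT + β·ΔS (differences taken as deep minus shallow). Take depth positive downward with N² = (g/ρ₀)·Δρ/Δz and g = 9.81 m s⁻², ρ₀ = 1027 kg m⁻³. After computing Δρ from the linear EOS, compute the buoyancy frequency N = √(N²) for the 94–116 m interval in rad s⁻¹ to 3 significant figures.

ΔT = +4.3 K, ΔS = +0.76 psu (deep − shallow).
Δρ/ρ₀ = −αΔT + βΔS = -4.30 × 10⁻⁴ + 6.004 × 10⁻⁴ = 1.704 × 10⁻⁴, so Δρ ≈ 0.1750 kg m⁻³.
N² = (g/ρ₀)·Δρ/Δz = g·(Δρ/ρ₀)/Δz = 9.81 × 1.704 × 10⁻⁴ / 22 = 7.5983 × 10⁻⁵ s⁻².
N = √(7.5983 × 10⁻⁵) = 8.7168 × 10⁻³ rad s⁻¹ ≈ 8.72 × 10⁻³ rad s⁻¹.

8.72 × 10⁻³ rad s⁻¹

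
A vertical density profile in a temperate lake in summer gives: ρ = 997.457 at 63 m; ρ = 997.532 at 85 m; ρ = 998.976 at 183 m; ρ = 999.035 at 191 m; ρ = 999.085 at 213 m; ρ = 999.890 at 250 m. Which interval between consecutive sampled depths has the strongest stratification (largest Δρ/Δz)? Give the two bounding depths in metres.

Compute the density gradient over each adjacent pair:
  63–85 m: Δρ/Δz = 0.075/22 = 3.4 × 10⁻³ kg m⁻⁴
  85–183 m: Δρ/Δz = 1.444/98 = 0.015 kg m⁻⁴
  183–191 m: Δρ/Δz = 0.059/8 = 7.4 × 10⁻³ kg m⁻⁴
  191–213 m: Δρ/Δz = 0.050/22 = 2.3 × 10⁻³ kg m⁻⁴
  213–250 m: Δρ/Δz = 0.805/37 = 0.022 kg m⁻⁴
The largest gradient is in the 213–250 m interval — the pycnocline.

213–250 m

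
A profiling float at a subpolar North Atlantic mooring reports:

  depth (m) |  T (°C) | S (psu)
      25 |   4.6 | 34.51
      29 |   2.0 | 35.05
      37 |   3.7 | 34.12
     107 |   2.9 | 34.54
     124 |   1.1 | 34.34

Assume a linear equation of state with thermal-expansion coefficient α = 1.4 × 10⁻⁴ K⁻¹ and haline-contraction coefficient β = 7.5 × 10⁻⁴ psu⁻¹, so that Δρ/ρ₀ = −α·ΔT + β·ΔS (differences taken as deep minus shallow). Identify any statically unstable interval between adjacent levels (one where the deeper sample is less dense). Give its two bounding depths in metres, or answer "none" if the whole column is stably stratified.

Evaluate Δρ/ρ₀ = −αΔT + βΔS across each adjacent pair:
  25–29 m: −αΔT+βΔS = −(1.4 × 10⁻⁴)(-2.6)+(7.5 × 10⁻⁴)(+0.54) = 7.7 × 10⁻⁴ → stable
  29–37 m: −αΔT+βΔS = −(1.4 × 10⁻⁴)(+1.7)+(7.5 × 10⁻⁴)(-0.93) = -9.4 × 10⁻⁴ → UNSTABLE
  37–107 m: −αΔT+βΔS = −(1.4 × 10⁻⁴)(-0.8)+(7.5 × 10⁻⁴)(+0.42) = 4.3 × 10⁻⁴ → stable
  107–124 m: −αΔT+βΔS = −(1.4 × 10⁻⁴)(-1.8)+(7.5 × 10⁻⁴)(-0.20) = 1.0 × 10⁻⁴ → stable
The 29–37 m interval has Δρ < 0: lighter water underlies denser water.

29–37 m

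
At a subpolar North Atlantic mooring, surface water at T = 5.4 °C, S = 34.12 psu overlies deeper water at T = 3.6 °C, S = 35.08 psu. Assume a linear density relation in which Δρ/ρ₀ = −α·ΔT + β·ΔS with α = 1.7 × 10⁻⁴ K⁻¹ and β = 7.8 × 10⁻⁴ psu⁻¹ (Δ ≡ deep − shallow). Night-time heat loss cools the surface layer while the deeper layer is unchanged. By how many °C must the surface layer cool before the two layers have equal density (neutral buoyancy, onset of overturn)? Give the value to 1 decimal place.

6.2 °C

Neutral buoyancy requires Δρ = 0, i.e. −α(T_deep − T_surf′) + β(S_deep − S_surf) = 0.
T_surf′ = T_deep − (β/α)·ΔS = 3.6 − (7.8 × 10⁻⁴/1.7 × 10⁻⁴)·(+0.96) = -0.805 °C.
Cooling required: 5.4 − (-0.805) = 6.205 °C.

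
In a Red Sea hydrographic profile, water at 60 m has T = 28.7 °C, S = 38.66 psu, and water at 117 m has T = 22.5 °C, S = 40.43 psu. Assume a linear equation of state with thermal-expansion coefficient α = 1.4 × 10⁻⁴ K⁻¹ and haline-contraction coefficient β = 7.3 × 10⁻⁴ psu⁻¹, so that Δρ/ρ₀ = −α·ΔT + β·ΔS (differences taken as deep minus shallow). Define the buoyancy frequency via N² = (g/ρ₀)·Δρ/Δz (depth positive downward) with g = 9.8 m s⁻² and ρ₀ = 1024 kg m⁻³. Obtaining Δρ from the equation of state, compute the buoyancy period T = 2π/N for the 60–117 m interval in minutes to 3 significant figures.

5.43 min

ΔT = -6.2 K, ΔS = +1.77 psu (deep − shallow).
Δρ/ρ₀ = −αΔT + βΔS = 8.68 × 10⁻⁴ + 1.2921 × 10⁻³ = 2.1601 × 10⁻³, so Δρ ≈ 2.212 kg m⁻³.
N² = (g/ρ₀)·Δρ/Δz = g·(Δρ/ρ₀)/Δz = 9.8 × 2.1601 × 10⁻³ / 57 = 3.7139 × 10⁻⁴ s⁻².
N = √(3.7139 × 10⁻⁴) = 0.019271 rad s⁻¹ → T = 2π/N = 326.04 s = 5.4340 min ≈ 5.43 min.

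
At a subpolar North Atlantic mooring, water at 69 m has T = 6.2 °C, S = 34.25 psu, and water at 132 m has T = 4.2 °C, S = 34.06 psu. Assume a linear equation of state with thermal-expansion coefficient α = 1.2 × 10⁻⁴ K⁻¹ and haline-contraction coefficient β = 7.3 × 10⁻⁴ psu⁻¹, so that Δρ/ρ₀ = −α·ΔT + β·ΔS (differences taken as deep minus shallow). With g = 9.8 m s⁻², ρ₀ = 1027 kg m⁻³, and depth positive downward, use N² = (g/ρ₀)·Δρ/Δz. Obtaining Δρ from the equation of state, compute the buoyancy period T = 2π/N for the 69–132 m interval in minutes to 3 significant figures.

26.4 min

ΔT = -2.0 K, ΔS = -0.19 psu (deep − shallow).
Δρ/ρ₀ = −αΔT + βΔS = 2.40 × 10⁻⁴ − 1.387 × 10⁻⁴ = 1.013 × 10⁻⁴, so Δρ ≈ 0.1040 kg m⁻³.
N² = (g/ρ₀)·Δρ/Δz = g·(Δρ/ρ₀)/Δz = 9.8 × 1.013 × 10⁻⁴ / 63 = 1.5758 × 10⁻⁵ s⁻².
N = √(1.5758 × 10⁻⁵) = 3.9696 × 10⁻³ rad s⁻¹ → T = 2π/N = 1.5828 × 10³ s = 26.380 min ≈ 26.4 min.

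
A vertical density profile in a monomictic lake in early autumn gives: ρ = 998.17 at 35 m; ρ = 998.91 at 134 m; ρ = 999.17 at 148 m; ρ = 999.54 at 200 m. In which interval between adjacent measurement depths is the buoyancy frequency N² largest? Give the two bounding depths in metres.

134–148 m

Compute the density gradient over each adjacent pair:
  35–134 m: Δρ/Δz = 0.74/99 = 7.5 × 10⁻³ kg m⁻⁴
  134–148 m: Δρ/Δz = 0.26/14 = 0.019 kg m⁻⁴
  148–200 m: Δρ/Δz = 0.37/52 = 7.1 × 10⁻³ kg m⁻⁴
The largest gradient is in the 134–148 m interval — the pycnocline.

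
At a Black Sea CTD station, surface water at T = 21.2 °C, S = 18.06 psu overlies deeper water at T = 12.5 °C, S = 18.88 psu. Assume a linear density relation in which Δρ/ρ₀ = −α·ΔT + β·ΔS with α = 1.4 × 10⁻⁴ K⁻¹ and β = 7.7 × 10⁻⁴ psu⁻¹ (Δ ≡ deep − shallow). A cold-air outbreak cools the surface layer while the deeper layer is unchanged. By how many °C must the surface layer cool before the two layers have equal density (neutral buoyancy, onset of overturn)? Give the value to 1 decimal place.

Neutral buoyancy requires Δρ = 0, i.e. −α(T_deep − T_surf′) + β(S_deep − S_surf) = 0.
T_surf′ = T_deep − (β/α)·ΔS = 12.5 − (7.7 × 10⁻⁴/1.4 × 10⁻⁴)·(+0.82) = 7.990 °C.
Cooling required: 21.2 − (7.990) = 13.210 °C.

13.2 °C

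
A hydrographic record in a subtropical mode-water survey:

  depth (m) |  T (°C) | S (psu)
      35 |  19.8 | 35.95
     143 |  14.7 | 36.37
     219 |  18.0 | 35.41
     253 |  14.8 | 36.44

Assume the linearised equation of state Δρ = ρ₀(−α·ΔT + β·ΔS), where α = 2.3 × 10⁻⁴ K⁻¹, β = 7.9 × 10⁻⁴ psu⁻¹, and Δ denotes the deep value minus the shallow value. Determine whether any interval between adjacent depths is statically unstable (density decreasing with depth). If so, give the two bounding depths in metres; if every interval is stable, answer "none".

143–219 m

Evaluate Δρ/ρ₀ = −αΔT + βΔS across each adjacent pair:
  35–143 m: −αΔT+βΔS = −(2.3 × 10⁻⁴)(-5.1)+(7.9 × 10⁻⁴)(+0.42) = 1.5 × 10⁻³ → stable
  143–219 m: −αΔT+βΔS = −(2.3 × 10⁻⁴)(+3.3)+(7.9 × 10⁻⁴)(-0.96) = -1.5 × 10⁻³ → UNSTABLE
  219–253 m: −αΔT+βΔS = −(2.3 × 10⁻⁴)(-3.2)+(7.9 × 10⁻⁴)(+1.03) = 1.5 × 10⁻³ → stable
The 143–219 m interval has Δρ < 0: lighter water underlies denser water.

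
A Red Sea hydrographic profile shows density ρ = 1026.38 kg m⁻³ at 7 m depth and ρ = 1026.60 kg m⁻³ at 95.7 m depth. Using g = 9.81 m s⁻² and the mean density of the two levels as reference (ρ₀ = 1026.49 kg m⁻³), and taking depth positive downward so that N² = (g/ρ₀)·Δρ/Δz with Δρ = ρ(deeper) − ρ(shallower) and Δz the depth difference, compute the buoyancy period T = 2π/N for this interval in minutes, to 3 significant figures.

Δρ = 1026.60 − 1026.38 = 0.22 kg m⁻³ over Δz = 95.7 − 7 = 88.7 m.
N² = (9.81/1026.49) × (0.22/88.7) = 2.3704 × 10⁻⁵ s⁻².
N = √(2.3704 × 10⁻⁵) = 4.8687 × 10⁻³ rad s⁻¹, so T = 2π/N = 1.2905 × 10³ s = 21.508 min ≈ 21.5 min.
Since Δρ > 0 the layer is stably stratified.

21.5 min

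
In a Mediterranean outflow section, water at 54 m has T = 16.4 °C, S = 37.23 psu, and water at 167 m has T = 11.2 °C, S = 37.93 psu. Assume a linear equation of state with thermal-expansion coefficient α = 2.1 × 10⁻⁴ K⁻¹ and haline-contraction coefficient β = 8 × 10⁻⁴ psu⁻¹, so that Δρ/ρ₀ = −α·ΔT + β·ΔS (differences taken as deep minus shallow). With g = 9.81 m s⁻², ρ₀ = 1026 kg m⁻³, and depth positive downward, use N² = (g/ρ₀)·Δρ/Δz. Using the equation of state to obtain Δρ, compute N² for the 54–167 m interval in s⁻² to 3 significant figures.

ΔT = -5.2 K, ΔS = +0.70 psu (deep − shallow).
Δρ/ρ₀ = −αΔT + βΔS = 1.092 × 10⁻³ + 5.60 × 10⁻⁴ = 1.652 × 10⁻³, so Δρ ≈ 1.695 kg m⁻³.
N² = (g/ρ₀)·Δρ/Δz = g·(Δρ/ρ₀)/Δz = 9.81 × 1.652 × 10⁻³ / 113 = 1.4342 × 10⁻⁴ s⁻² ≈ 1.43 × 10⁻⁴ s⁻².

1.43 × 10⁻⁴ s⁻²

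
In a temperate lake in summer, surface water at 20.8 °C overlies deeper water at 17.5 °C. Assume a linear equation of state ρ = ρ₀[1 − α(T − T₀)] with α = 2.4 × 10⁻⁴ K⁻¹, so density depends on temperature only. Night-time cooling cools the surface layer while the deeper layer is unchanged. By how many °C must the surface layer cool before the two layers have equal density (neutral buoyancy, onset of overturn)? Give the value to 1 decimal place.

With temperature the only control, equal density requires T_surf′ = T_deep.
T_surf′ = 17.5 °C.
Cooling required: 20.8 − 17.5 = 3.3 °C.

3.3 °C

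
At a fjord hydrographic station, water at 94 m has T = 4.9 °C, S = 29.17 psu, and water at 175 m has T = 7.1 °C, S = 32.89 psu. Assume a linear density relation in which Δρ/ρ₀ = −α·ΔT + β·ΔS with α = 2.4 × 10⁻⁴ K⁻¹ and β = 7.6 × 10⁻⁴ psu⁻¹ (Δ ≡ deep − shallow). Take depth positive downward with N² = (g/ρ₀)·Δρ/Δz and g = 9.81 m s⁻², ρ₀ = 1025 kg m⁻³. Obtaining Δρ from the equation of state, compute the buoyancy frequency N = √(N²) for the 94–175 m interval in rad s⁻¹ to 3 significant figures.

0.0167 rad s⁻¹

ΔT = +2.2 K, ΔS = +3.72 psu (deep − shallow).
Δρ/ρ₀ = −αΔT + βΔS = -5.28 × 10⁻⁴ + 2.8272 × 10⁻³ = 2.2992 × 10⁻³, so Δρ ≈ 2.357 kg m⁻³.
N² = (g/ρ₀)·Δρ/Δz = g·(Δρ/ρ₀)/Δz = 9.81 × 2.2992 × 10⁻³ / 81 = 2.7846 × 10⁻⁴ s⁻².
N = √(2.7846 × 10⁻⁴) = 0.016687 rad s⁻¹ ≈ 0.0167 rad s⁻¹.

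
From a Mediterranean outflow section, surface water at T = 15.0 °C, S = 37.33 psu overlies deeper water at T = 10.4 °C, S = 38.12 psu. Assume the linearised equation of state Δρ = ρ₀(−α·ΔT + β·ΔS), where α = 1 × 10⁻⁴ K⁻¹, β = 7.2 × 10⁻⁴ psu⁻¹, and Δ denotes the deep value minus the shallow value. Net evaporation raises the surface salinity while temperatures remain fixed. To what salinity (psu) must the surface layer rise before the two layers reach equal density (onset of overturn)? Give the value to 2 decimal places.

38.76 psu

Neutral buoyancy requires −α(T_deep − T_surf) + β(S_deep − S_surf′) = 0.
S_surf′ = S_deep − (α/β)·ΔT = 38.12 − (1 × 10⁻⁴/7.2 × 10⁻⁴)·(-4.6) = 38.7589 psu.
Increase required: 38.7589 − 37.33 = 1.4289 psu.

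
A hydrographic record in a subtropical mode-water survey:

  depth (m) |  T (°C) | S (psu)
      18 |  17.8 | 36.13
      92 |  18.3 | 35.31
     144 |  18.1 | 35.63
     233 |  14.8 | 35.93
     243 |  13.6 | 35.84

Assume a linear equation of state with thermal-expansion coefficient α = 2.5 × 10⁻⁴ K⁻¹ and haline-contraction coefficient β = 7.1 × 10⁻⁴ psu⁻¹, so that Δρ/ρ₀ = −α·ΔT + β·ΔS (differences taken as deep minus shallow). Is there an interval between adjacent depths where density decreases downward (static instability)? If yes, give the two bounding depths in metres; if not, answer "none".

Evaluate Δρ/ρ₀ = −αΔT + βΔS across each adjacent pair:
  18–92 m: −αΔT+βΔS = −(2.5 × 10⁻⁴)(+0.5)+(7.1 × 10⁻⁴)(-0.82) = -7.1 × 10⁻⁴ → UNSTABLE
  92–144 m: −αΔT+βΔS = −(2.5 × 10⁻⁴)(-0.2)+(7.1 × 10⁻⁴)(+0.32) = 2.8 × 10⁻⁴ → stable
  144–233 m: −αΔT+βΔS = −(2.5 × 10⁻⁴)(-3.3)+(7.1 × 10⁻⁴)(+0.30) = 1.0 × 10⁻³ → stable
  233–243 m: −αΔT+βΔS = −(2.5 × 10⁻⁴)(-1.2)+(7.1 × 10⁻⁴)(-0.09) = 2.4 × 10⁻⁴ → stable
The 18–92 m interval has Δρ < 0: lighter water underlies denser water.

18–92 m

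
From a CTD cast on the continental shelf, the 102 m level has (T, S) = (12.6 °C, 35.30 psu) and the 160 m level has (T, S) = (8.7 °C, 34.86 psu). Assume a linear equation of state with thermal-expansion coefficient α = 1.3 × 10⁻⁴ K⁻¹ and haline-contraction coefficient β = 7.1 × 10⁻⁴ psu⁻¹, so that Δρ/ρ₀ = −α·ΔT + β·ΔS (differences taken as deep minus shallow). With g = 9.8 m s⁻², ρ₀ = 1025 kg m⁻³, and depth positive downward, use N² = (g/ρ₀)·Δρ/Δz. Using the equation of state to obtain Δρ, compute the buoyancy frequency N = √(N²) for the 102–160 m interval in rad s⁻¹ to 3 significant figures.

ΔT = -3.9 K, ΔS = -0.44 psu (deep − shallow).
Δρ/ρ₀ = −αΔT + βΔS = 5.07 × 10⁻⁴ − 3.124 × 10⁻⁴ = 1.946 × 10⁻⁴, so Δρ ≈ 0.1995 kg m⁻³.
N² = (g/ρ₀)·Δρ/Δz = g·(Δρ/ρ₀)/Δz = 9.8 × 1.946 × 10⁻⁴ / 58 = 3.2881 × 10⁻⁵ s⁻².
N = √(3.2881 × 10⁻⁵) = 5.7342 × 10⁻³ rad s⁻¹ ≈ 5.73 × 10⁻³ rad s⁻¹.

5.73 × 10⁻³ rad s⁻¹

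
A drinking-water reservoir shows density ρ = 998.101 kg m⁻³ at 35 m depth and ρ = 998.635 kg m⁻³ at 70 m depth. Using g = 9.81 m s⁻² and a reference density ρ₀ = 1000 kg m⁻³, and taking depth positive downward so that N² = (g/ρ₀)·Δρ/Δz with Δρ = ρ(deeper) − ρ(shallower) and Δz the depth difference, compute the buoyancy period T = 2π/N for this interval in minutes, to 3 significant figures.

8.56 min

Δρ = 998.635 − 998.101 = 0.534 kg m⁻³ over Δz = 70 − 35 = 35 m.
N² = (9.81/1000) × (0.534/35) = 1.4967 × 10⁻⁴ s⁻².
N = √(1.4967 × 10⁻⁴) = 0.012234 rad s⁻¹, so T = 2π/N = 513.58 s = 8.5597 min ≈ 8.56 min.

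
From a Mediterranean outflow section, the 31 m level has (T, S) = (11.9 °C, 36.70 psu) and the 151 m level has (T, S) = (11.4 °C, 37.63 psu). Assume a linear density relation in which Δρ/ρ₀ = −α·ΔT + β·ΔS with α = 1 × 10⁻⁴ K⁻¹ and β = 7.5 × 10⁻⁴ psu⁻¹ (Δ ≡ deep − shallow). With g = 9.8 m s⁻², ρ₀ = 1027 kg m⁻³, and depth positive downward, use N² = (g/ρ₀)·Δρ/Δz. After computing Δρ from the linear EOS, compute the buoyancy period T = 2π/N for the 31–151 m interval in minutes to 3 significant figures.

ΔT = -0.5 K, ΔS = +0.93 psu (deep − shallow).
Δρ/ρ₀ = −αΔT + βΔS = 5.00 × 10⁻⁵ + 6.975 × 10⁻⁴ = 7.475 × 10⁻⁴, so Δρ ≈ 0.7677 kg m⁻³.
N² = (g/ρ₀)·Δρ/Δz = g·(Δρ/ρ₀)/Δz = 9.8 × 7.475 × 10⁻⁴ / 120 = 6.1046 × 10⁻⁵ s⁻².
N = √(6.1046 × 10⁻⁵) = 7.8132 × 10⁻³ rad s⁻¹ → T = 2π/N = 804.18 s = 13.403 min ≈ 13.4 min.

13.4 min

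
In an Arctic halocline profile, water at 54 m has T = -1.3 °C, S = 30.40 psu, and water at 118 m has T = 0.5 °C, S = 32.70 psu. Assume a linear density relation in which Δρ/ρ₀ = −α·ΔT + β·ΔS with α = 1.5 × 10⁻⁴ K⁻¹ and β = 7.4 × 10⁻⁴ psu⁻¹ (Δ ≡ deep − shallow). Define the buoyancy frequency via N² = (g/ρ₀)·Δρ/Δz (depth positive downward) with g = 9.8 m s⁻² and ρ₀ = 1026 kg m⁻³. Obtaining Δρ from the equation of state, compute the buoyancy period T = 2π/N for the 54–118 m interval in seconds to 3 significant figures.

ΔT = +1.8 K, ΔS = +2.30 psu (deep − shallow).
Δρ/ρ₀ = −αΔT + βΔS = -2.70 × 10⁻⁴ + 1.702 × 10⁻³ = 1.432 × 10⁻³, so Δρ ≈ 1.469 kg m⁻³.
N² = (g/ρ₀)·Δρ/Δz = g·(Δρ/ρ₀)/Δz = 9.8 × 1.432 × 10⁻³ / 64 = 2.1927 × 10⁻⁴ s⁻².
N = √(2.1927 × 10⁻⁴) = 0.014808 rad s⁻¹ → T = 2π/N = 424.31 s ≈ 424 s.

424 s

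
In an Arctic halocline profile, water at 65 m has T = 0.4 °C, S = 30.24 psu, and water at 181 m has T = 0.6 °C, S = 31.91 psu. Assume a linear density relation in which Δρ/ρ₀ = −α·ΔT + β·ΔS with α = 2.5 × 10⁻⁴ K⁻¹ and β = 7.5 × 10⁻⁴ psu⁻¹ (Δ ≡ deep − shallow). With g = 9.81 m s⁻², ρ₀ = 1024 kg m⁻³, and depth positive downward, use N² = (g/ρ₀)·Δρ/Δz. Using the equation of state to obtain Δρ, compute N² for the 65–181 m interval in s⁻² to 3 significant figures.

ΔT = +0.2 K, ΔS = +1.67 psu (deep − shallow).
Δρ/ρ₀ = −αΔT + βΔS = -5.00 × 10⁻⁵ + 1.2525 × 10⁻³ = 1.2025 × 10⁻³, so Δρ ≈ 1.231 kg m⁻³.
N² = (g/ρ₀)·Δρ/Δz = g·(Δρ/ρ₀)/Δz = 9.81 × 1.2025 × 10⁻³ / 116 = 1.0169 × 10⁻⁴ s⁻² ≈ 1.02 × 10⁻⁴ s⁻².

1.02 × 10⁻⁴ s⁻²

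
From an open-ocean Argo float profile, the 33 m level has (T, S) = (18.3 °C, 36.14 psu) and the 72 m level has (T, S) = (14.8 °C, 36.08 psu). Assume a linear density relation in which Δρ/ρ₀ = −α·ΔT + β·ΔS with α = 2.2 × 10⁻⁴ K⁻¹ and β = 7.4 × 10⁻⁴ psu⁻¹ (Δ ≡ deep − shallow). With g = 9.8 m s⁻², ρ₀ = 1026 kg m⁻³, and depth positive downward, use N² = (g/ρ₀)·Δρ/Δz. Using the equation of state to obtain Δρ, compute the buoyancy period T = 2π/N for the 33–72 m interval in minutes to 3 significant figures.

7.76 min

ΔT = -3.5 K, ΔS = -0.06 psu (deep − shallow).
Δρ/ρ₀ = −αΔT + βΔS = 7.70 × 10⁻⁴ − 4.44 × 10⁻⁵ = 7.256 × 10⁻⁴, so Δρ ≈ 0.7445 kg m⁻³.
N² = (g/ρ₀)·Δρ/Δz = g·(Δρ/ρ₀)/Δz = 9.8 × 7.256 × 10⁻⁴ / 39 = 1.8233 × 10⁻⁴ s⁻².
N = √(1.8233 × 10⁻⁴) = 0.013503 rad s⁻¹ → T = 2π/N = 465.32 s = 7.7553 min ≈ 7.76 min.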